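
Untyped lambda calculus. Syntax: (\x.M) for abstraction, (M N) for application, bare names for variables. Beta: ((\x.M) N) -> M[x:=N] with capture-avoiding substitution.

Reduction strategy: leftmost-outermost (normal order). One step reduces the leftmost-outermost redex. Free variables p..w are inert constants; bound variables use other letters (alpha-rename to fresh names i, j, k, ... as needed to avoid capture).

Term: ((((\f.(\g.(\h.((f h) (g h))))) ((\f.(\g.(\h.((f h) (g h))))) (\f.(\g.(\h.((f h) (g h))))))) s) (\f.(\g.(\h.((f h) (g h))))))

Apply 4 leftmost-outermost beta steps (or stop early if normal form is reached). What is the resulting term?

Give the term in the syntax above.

Step 0: ((((\f.(\g.(\h.((f h) (g h))))) ((\f.(\g.(\h.((f h) (g h))))) (\f.(\g.(\h.((f h) (g h))))))) s) (\f.(\g.(\h.((f h) (g h))))))
Step 1: (((\g.(\h.((((\f.(\g.(\h.((f h) (g h))))) (\f.(\g.(\h.((f h) (g h)))))) h) (g h)))) s) (\f.(\g.(\h.((f h) (g h))))))
Step 2: ((\h.((((\f.(\g.(\h.((f h) (g h))))) (\f.(\g.(\h.((f h) (g h)))))) h) (s h))) (\f.(\g.(\h.((f h) (g h))))))
Step 3: ((((\f.(\g.(\h.((f h) (g h))))) (\f.(\g.(\h.((f h) (g h)))))) (\f.(\g.(\h.((f h) (g h)))))) (s (\f.(\g.(\h.((f h) (g h)))))))
Step 4: (((\g.(\h.(((\f.(\g.(\h.((f h) (g h))))) h) (g h)))) (\f.(\g.(\h.((f h) (g h)))))) (s (\f.(\g.(\h.((f h) (g h)))))))

Answer: (((\g.(\h.(((\f.(\g.(\h.((f h) (g h))))) h) (g h)))) (\f.(\g.(\h.((f h) (g h)))))) (s (\f.(\g.(\h.((f h) (g h)))))))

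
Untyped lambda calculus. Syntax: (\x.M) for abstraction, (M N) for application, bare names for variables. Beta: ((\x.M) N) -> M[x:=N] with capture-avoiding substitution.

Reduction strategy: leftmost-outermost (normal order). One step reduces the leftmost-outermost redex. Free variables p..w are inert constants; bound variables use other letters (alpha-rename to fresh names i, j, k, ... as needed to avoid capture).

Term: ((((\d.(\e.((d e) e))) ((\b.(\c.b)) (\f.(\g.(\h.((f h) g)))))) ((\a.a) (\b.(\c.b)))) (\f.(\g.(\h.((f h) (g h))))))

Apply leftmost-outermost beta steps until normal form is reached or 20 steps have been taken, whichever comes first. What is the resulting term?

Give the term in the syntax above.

Step 0: ((((\d.(\e.((d e) e))) ((\b.(\c.b)) (\f.(\g.(\h.((f h) g)))))) ((\a.a) (\b.(\c.b)))) (\f.(\g.(\h.((f h) (g h))))))
Step 1: (((\e.((((\b.(\c.b)) (\f.(\g.(\h.((f h) g))))) e) e)) ((\a.a) (\b.(\c.b)))) (\f.(\g.(\h.((f h) (g h))))))
Step 2: (((((\b.(\c.b)) (\f.(\g.(\h.((f h) g))))) ((\a.a) (\b.(\c.b)))) ((\a.a) (\b.(\c.b)))) (\f.(\g.(\h.((f h) (g h))))))
Step 3: ((((\c.(\f.(\g.(\h.((f h) g))))) ((\a.a) (\b.(\c.b)))) ((\a.a) (\b.(\c.b)))) (\f.(\g.(\h.((f h) (g h))))))
Step 4: (((\f.(\g.(\h.((f h) g)))) ((\a.a) (\b.(\c.b)))) (\f.(\g.(\h.((f h) (g h))))))
Step 5: ((\g.(\h.((((\a.a) (\b.(\c.b))) h) g))) (\f.(\g.(\h.((f h) (g h))))))
Step 6: (\h.((((\a.a) (\b.(\c.b))) h) (\f.(\g.(\h.((f h) (g h)))))))
Step 7: (\h.(((\b.(\c.b)) h) (\f.(\g.(\h.((f h) (g h)))))))
Step 8: (\h.((\c.h) (\f.(\g.(\h.((f h) (g h)))))))
Step 9: (\h.h)

Answer: (\h.h)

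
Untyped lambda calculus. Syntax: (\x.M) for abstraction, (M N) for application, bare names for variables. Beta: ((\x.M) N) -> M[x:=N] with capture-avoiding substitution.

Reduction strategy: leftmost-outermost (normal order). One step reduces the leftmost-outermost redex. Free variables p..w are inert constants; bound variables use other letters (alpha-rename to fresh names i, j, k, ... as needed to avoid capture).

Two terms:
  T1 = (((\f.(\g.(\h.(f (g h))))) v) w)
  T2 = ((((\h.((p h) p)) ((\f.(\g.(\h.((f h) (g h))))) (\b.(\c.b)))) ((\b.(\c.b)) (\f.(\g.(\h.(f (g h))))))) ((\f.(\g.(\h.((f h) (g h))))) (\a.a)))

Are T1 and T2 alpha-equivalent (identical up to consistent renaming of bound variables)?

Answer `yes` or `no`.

Answer: no

Derivation:
Term 1: (((\f.(\g.(\h.(f (g h))))) v) w)
Term 2: ((((\h.((p h) p)) ((\f.(\g.(\h.((f h) (g h))))) (\b.(\c.b)))) ((\b.(\c.b)) (\f.(\g.(\h.(f (g h))))))) ((\f.(\g.(\h.((f h) (g h))))) (\a.a)))
Alpha-equivalence: compare structure up to binder renaming.
Result: False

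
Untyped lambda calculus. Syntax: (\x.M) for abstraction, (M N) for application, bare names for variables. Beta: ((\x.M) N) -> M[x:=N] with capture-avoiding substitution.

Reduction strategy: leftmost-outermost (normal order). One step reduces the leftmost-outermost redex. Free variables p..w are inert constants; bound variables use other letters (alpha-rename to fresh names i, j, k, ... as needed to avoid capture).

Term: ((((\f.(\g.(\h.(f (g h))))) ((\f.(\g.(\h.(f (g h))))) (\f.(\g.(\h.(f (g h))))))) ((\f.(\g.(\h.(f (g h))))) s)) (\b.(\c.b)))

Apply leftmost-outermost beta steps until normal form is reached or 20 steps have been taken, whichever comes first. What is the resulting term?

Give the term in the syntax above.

Step 0: ((((\f.(\g.(\h.(f (g h))))) ((\f.(\g.(\h.(f (g h))))) (\f.(\g.(\h.(f (g h))))))) ((\f.(\g.(\h.(f (g h))))) s)) (\b.(\c.b)))
Step 1: (((\g.(\h.(((\f.(\g.(\h.(f (g h))))) (\f.(\g.(\h.(f (g h)))))) (g h)))) ((\f.(\g.(\h.(f (g h))))) s)) (\b.(\c.b)))
Step 2: ((\h.(((\f.(\g.(\h.(f (g h))))) (\f.(\g.(\h.(f (g h)))))) (((\f.(\g.(\h.(f (g h))))) s) h))) (\b.(\c.b)))
Step 3: (((\f.(\g.(\h.(f (g h))))) (\f.(\g.(\h.(f (g h)))))) (((\f.(\g.(\h.(f (g h))))) s) (\b.(\c.b))))
Step 4: ((\g.(\h.((\f.(\g.(\h.(f (g h))))) (g h)))) (((\f.(\g.(\h.(f (g h))))) s) (\b.(\c.b))))
Step 5: (\h.((\f.(\g.(\h.(f (g h))))) ((((\f.(\g.(\h.(f (g h))))) s) (\b.(\c.b))) h)))
Step 6: (\h.(\g.(\i.(((((\f.(\g.(\h.(f (g h))))) s) (\b.(\c.b))) h) (g i)))))
Step 7: (\h.(\g.(\i.((((\g.(\h.(s (g h)))) (\b.(\c.b))) h) (g i)))))
Step 8: (\h.(\g.(\i.(((\h.(s ((\b.(\c.b)) h))) h) (g i)))))
Step 9: (\h.(\g.(\i.((s ((\b.(\c.b)) h)) (g i)))))
Step 10: (\h.(\g.(\i.((s (\c.h)) (g i)))))

Answer: (\h.(\g.(\i.((s (\c.h)) (g i)))))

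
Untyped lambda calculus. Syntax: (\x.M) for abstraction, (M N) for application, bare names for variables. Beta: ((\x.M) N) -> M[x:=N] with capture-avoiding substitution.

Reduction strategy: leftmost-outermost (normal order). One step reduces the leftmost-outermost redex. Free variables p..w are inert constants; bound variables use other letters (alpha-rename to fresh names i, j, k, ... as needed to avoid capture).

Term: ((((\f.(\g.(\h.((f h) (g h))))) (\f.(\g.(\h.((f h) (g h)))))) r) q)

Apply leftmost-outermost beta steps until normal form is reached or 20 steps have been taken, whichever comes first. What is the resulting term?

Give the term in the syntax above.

Answer: (\h.((q h) ((r q) h)))

Derivation:
Step 0: ((((\f.(\g.(\h.((f h) (g h))))) (\f.(\g.(\h.((f h) (g h)))))) r) q)
Step 1: (((\g.(\h.(((\f.(\g.(\h.((f h) (g h))))) h) (g h)))) r) q)
Step 2: ((\h.(((\f.(\g.(\h.((f h) (g h))))) h) (r h))) q)
Step 3: (((\f.(\g.(\h.((f h) (g h))))) q) (r q))
Step 4: ((\g.(\h.((q h) (g h)))) (r q))
Step 5: (\h.((q h) ((r q) h)))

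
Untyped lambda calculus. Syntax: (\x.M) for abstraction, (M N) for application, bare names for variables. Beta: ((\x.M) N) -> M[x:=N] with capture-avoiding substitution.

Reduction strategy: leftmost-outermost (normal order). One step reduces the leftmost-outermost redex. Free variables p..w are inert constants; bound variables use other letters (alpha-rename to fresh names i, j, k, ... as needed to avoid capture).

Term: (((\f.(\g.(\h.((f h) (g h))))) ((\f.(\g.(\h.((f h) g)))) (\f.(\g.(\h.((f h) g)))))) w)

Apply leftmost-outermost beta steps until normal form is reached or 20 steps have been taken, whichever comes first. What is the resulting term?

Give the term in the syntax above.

Step 0: (((\f.(\g.(\h.((f h) (g h))))) ((\f.(\g.(\h.((f h) g)))) (\f.(\g.(\h.((f h) g)))))) w)
Step 1: ((\g.(\h.((((\f.(\g.(\h.((f h) g)))) (\f.(\g.(\h.((f h) g))))) h) (g h)))) w)
Step 2: (\h.((((\f.(\g.(\h.((f h) g)))) (\f.(\g.(\h.((f h) g))))) h) (w h)))
Step 3: (\h.(((\g.(\h.(((\f.(\g.(\h.((f h) g)))) h) g))) h) (w h)))
Step 4: (\h.((\i.(((\f.(\g.(\h.((f h) g)))) i) h)) (w h)))
Step 5: (\h.(((\f.(\g.(\h.((f h) g)))) (w h)) h))
Step 6: (\h.((\g.(\i.(((w h) i) g))) h))
Step 7: (\h.(\i.(((w h) i) h)))

Answer: (\h.(\i.(((w h) i) h)))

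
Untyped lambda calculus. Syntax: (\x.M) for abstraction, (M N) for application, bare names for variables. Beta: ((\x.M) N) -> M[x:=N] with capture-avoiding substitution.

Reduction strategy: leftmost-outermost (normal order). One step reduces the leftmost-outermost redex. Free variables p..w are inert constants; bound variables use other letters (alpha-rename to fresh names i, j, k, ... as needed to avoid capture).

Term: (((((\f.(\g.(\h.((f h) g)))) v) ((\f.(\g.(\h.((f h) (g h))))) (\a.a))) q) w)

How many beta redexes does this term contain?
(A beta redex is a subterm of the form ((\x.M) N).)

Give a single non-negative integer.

Term: (((((\f.(\g.(\h.((f h) g)))) v) ((\f.(\g.(\h.((f h) (g h))))) (\a.a))) q) w)
  Redex: ((\f.(\g.(\h.((f h) g)))) v)
  Redex: ((\f.(\g.(\h.((f h) (g h))))) (\a.a))
Total redexes: 2

Answer: 2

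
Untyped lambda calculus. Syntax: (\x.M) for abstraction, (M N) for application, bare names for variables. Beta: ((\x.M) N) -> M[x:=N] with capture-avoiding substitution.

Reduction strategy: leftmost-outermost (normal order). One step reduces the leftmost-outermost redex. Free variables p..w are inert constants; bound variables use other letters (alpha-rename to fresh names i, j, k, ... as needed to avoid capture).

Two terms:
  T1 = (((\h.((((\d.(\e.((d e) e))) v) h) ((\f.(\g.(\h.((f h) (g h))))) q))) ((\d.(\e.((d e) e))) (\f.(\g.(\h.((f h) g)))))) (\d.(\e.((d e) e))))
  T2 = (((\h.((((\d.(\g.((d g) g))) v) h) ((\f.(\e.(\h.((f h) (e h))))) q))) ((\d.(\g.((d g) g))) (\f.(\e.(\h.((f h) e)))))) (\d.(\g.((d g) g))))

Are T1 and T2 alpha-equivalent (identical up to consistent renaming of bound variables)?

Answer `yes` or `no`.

Answer: yes

Derivation:
Term 1: (((\h.((((\d.(\e.((d e) e))) v) h) ((\f.(\g.(\h.((f h) (g h))))) q))) ((\d.(\e.((d e) e))) (\f.(\g.(\h.((f h) g)))))) (\d.(\e.((d e) e))))
Term 2: (((\h.((((\d.(\g.((d g) g))) v) h) ((\f.(\e.(\h.((f h) (e h))))) q))) ((\d.(\g.((d g) g))) (\f.(\e.(\h.((f h) e)))))) (\d.(\g.((d g) g))))
Alpha-equivalence: compare structure up to binder renaming.
Result: True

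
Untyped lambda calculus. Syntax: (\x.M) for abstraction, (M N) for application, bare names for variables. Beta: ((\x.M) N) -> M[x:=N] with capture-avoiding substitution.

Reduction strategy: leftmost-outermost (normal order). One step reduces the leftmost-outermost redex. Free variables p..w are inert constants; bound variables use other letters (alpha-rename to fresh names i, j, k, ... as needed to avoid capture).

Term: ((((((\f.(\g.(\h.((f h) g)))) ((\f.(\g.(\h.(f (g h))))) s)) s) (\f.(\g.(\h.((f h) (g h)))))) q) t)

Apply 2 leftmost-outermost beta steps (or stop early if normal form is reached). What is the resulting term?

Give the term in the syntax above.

Answer: ((((\h.((((\f.(\g.(\h.(f (g h))))) s) h) s)) (\f.(\g.(\h.((f h) (g h)))))) q) t)

Derivation:
Step 0: ((((((\f.(\g.(\h.((f h) g)))) ((\f.(\g.(\h.(f (g h))))) s)) s) (\f.(\g.(\h.((f h) (g h)))))) q) t)
Step 1: (((((\g.(\h.((((\f.(\g.(\h.(f (g h))))) s) h) g))) s) (\f.(\g.(\h.((f h) (g h)))))) q) t)
Step 2: ((((\h.((((\f.(\g.(\h.(f (g h))))) s) h) s)) (\f.(\g.(\h.((f h) (g h)))))) q) t)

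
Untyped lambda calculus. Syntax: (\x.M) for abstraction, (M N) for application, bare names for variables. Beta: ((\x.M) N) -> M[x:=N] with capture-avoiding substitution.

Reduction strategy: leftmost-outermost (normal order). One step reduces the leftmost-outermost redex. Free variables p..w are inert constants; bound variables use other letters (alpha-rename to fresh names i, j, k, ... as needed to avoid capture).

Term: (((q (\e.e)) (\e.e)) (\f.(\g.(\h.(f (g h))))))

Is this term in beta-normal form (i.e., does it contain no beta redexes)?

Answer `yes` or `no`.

Term: (((q (\e.e)) (\e.e)) (\f.(\g.(\h.(f (g h))))))
No beta redexes found.

Answer: yes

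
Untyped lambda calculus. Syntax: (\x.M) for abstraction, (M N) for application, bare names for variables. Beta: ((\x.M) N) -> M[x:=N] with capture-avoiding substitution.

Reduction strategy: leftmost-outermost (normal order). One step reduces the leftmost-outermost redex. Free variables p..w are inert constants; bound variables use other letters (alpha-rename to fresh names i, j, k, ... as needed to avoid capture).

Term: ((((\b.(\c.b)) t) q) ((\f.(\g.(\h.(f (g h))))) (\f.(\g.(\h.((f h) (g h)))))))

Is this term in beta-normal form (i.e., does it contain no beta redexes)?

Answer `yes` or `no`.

Answer: no

Derivation:
Term: ((((\b.(\c.b)) t) q) ((\f.(\g.(\h.(f (g h))))) (\f.(\g.(\h.((f h) (g h)))))))
Found 2 beta redex(es).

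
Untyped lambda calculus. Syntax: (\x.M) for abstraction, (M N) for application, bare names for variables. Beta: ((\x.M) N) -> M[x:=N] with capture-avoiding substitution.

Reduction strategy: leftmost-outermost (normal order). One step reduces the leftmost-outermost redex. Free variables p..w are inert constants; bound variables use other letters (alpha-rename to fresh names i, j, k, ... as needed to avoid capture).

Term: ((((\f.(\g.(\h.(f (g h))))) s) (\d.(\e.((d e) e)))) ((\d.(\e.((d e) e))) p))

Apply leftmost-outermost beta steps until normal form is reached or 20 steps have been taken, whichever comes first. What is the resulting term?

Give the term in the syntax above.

Answer: (s (\e.(((p e) e) e)))

Derivation:
Step 0: ((((\f.(\g.(\h.(f (g h))))) s) (\d.(\e.((d e) e)))) ((\d.(\e.((d e) e))) p))
Step 1: (((\g.(\h.(s (g h)))) (\d.(\e.((d e) e)))) ((\d.(\e.((d e) e))) p))
Step 2: ((\h.(s ((\d.(\e.((d e) e))) h))) ((\d.(\e.((d e) e))) p))
Step 3: (s ((\d.(\e.((d e) e))) ((\d.(\e.((d e) e))) p)))
Step 4: (s (\e.((((\d.(\e.((d e) e))) p) e) e)))
Step 5: (s (\e.(((\e.((p e) e)) e) e)))
Step 6: (s (\e.(((p e) e) e)))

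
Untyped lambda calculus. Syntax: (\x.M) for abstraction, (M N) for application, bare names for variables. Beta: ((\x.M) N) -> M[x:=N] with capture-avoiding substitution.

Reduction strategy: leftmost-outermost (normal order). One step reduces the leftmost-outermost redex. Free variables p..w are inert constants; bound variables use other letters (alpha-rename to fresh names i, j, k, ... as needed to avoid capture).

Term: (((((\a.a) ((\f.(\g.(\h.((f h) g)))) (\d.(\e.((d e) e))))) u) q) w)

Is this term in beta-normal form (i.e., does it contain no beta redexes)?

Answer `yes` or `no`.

Answer: no

Derivation:
Term: (((((\a.a) ((\f.(\g.(\h.((f h) g)))) (\d.(\e.((d e) e))))) u) q) w)
Found 2 beta redex(es).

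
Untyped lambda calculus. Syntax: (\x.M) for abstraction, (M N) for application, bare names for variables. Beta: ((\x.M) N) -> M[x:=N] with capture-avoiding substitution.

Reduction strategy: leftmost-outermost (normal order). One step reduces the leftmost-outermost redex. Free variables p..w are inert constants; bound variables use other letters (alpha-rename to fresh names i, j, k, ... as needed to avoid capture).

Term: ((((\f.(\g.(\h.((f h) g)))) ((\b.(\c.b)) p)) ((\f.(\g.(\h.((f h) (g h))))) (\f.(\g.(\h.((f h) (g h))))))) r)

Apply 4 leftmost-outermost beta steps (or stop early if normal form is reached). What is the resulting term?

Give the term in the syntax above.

Answer: (((\c.p) r) ((\f.(\g.(\h.((f h) (g h))))) (\f.(\g.(\h.((f h) (g h)))))))

Derivation:
Step 0: ((((\f.(\g.(\h.((f h) g)))) ((\b.(\c.b)) p)) ((\f.(\g.(\h.((f h) (g h))))) (\f.(\g.(\h.((f h) (g h))))))) r)
Step 1: (((\g.(\h.((((\b.(\c.b)) p) h) g))) ((\f.(\g.(\h.((f h) (g h))))) (\f.(\g.(\h.((f h) (g h))))))) r)
Step 2: ((\h.((((\b.(\c.b)) p) h) ((\f.(\g.(\h.((f h) (g h))))) (\f.(\g.(\h.((f h) (g h)))))))) r)
Step 3: ((((\b.(\c.b)) p) r) ((\f.(\g.(\h.((f h) (g h))))) (\f.(\g.(\h.((f h) (g h)))))))
Step 4: (((\c.p) r) ((\f.(\g.(\h.((f h) (g h))))) (\f.(\g.(\h.((f h) (g h)))))))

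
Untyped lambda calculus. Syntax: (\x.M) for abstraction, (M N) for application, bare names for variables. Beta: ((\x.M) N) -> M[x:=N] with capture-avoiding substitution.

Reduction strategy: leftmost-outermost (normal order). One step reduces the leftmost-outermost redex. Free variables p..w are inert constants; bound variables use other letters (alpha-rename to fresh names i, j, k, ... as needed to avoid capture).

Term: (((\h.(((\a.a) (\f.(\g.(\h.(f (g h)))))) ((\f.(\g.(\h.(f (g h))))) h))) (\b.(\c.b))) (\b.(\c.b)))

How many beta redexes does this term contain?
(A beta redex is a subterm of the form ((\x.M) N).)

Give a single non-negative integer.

Answer: 3

Derivation:
Term: (((\h.(((\a.a) (\f.(\g.(\h.(f (g h)))))) ((\f.(\g.(\h.(f (g h))))) h))) (\b.(\c.b))) (\b.(\c.b)))
  Redex: ((\h.(((\a.a) (\f.(\g.(\h.(f (g h)))))) ((\f.(\g.(\h.(f (g h))))) h))) (\b.(\c.b)))
  Redex: ((\a.a) (\f.(\g.(\h.(f (g h))))))
  Redex: ((\f.(\g.(\h.(f (g h))))) h)
Total redexes: 3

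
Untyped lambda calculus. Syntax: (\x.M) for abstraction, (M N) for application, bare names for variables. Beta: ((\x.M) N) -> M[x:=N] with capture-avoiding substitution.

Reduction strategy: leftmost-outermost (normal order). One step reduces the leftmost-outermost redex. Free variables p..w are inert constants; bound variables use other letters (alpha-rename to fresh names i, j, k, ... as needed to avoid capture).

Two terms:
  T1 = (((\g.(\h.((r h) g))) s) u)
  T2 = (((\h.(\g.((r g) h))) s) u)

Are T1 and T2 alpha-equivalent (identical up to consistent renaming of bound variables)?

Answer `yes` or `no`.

Answer: yes

Derivation:
Term 1: (((\g.(\h.((r h) g))) s) u)
Term 2: (((\h.(\g.((r g) h))) s) u)
Alpha-equivalence: compare structure up to binder renaming.
Result: True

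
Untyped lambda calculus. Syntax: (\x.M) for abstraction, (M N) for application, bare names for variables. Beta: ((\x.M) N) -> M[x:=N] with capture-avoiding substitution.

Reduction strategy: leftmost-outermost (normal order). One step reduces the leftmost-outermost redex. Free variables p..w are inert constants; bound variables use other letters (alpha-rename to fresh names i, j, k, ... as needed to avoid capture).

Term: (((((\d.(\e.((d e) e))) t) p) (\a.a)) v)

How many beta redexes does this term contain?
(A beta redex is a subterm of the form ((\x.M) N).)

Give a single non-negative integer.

Answer: 1

Derivation:
Term: (((((\d.(\e.((d e) e))) t) p) (\a.a)) v)
  Redex: ((\d.(\e.((d e) e))) t)
Total redexes: 1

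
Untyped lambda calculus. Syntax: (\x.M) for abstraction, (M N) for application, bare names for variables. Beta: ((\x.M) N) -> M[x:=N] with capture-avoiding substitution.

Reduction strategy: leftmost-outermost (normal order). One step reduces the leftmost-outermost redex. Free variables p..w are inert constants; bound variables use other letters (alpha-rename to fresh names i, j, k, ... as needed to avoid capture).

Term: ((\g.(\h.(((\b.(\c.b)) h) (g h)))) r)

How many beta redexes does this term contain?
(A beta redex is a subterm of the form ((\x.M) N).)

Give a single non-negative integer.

Term: ((\g.(\h.(((\b.(\c.b)) h) (g h)))) r)
  Redex: ((\g.(\h.(((\b.(\c.b)) h) (g h)))) r)
  Redex: ((\b.(\c.b)) h)
Total redexes: 2

Answer: 2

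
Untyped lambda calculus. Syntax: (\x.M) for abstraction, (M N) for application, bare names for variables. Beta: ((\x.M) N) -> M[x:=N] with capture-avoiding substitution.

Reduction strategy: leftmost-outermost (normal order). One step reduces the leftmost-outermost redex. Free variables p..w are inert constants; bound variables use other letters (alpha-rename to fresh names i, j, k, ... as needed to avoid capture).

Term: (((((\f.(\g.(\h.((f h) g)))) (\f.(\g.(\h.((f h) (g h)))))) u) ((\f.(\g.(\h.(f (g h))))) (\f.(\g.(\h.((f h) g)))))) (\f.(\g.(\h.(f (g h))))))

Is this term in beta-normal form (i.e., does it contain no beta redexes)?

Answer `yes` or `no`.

Term: (((((\f.(\g.(\h.((f h) g)))) (\f.(\g.(\h.((f h) (g h)))))) u) ((\f.(\g.(\h.(f (g h))))) (\f.(\g.(\h.((f h) g)))))) (\f.(\g.(\h.(f (g h))))))
Found 2 beta redex(es).

Answer: no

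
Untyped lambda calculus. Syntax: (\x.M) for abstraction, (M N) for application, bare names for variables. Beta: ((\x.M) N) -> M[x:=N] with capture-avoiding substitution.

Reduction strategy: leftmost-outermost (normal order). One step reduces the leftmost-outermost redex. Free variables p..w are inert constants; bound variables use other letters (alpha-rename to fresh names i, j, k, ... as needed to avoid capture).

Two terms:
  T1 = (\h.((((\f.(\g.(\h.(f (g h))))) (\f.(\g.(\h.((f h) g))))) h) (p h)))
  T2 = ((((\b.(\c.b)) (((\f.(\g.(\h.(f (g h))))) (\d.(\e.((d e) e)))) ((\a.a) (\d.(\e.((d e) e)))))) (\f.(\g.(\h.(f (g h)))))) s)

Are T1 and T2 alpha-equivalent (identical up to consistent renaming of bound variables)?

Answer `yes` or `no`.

Answer: no

Derivation:
Term 1: (\h.((((\f.(\g.(\h.(f (g h))))) (\f.(\g.(\h.((f h) g))))) h) (p h)))
Term 2: ((((\b.(\c.b)) (((\f.(\g.(\h.(f (g h))))) (\d.(\e.((d e) e)))) ((\a.a) (\d.(\e.((d e) e)))))) (\f.(\g.(\h.(f (g h)))))) s)
Alpha-equivalence: compare structure up to binder renaming.
Result: False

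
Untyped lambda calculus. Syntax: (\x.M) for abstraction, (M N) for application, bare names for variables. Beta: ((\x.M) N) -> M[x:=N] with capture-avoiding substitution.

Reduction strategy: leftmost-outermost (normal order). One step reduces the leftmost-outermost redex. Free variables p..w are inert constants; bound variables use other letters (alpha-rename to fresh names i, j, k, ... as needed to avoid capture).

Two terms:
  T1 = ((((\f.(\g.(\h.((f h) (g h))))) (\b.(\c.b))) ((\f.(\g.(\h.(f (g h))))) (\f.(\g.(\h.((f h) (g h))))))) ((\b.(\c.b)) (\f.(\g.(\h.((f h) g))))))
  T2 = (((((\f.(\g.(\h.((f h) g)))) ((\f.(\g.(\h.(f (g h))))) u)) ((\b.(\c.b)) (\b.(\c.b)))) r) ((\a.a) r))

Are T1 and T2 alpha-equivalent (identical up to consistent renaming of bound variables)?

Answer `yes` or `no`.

Answer: no

Derivation:
Term 1: ((((\f.(\g.(\h.((f h) (g h))))) (\b.(\c.b))) ((\f.(\g.(\h.(f (g h))))) (\f.(\g.(\h.((f h) (g h))))))) ((\b.(\c.b)) (\f.(\g.(\h.((f h) g))))))
Term 2: (((((\f.(\g.(\h.((f h) g)))) ((\f.(\g.(\h.(f (g h))))) u)) ((\b.(\c.b)) (\b.(\c.b)))) r) ((\a.a) r))
Alpha-equivalence: compare structure up to binder renaming.
Result: False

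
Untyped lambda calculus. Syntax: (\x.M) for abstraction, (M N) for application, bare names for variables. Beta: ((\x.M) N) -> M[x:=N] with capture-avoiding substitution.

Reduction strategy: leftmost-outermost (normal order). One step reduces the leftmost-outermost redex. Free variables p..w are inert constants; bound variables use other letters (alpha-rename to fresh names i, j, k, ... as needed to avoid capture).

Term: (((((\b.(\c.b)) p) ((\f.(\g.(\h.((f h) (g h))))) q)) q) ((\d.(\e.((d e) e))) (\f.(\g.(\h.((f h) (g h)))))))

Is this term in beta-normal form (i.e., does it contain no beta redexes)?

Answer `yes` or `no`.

Answer: no

Derivation:
Term: (((((\b.(\c.b)) p) ((\f.(\g.(\h.((f h) (g h))))) q)) q) ((\d.(\e.((d e) e))) (\f.(\g.(\h.((f h) (g h)))))))
Found 3 beta redex(es).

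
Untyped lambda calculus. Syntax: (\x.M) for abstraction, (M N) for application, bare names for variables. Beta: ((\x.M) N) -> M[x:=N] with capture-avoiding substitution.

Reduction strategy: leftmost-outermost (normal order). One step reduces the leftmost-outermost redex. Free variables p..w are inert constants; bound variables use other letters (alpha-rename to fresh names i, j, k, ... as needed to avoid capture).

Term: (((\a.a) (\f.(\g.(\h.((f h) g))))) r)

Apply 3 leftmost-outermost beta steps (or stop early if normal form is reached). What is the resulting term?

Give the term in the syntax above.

Answer: (\g.(\h.((r h) g)))

Derivation:
Step 0: (((\a.a) (\f.(\g.(\h.((f h) g))))) r)
Step 1: ((\f.(\g.(\h.((f h) g)))) r)
Step 2: (\g.(\h.((r h) g)))
Step 3: (normal form reached)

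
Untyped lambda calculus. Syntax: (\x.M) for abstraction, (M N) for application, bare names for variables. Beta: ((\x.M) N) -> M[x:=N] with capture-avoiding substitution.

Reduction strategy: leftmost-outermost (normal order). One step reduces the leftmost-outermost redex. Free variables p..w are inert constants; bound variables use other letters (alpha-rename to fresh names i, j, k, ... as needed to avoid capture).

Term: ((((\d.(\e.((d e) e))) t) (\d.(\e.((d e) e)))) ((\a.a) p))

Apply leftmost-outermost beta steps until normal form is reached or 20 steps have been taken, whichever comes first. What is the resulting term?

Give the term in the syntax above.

Answer: (((t (\d.(\e.((d e) e)))) (\d.(\e.((d e) e)))) p)

Derivation:
Step 0: ((((\d.(\e.((d e) e))) t) (\d.(\e.((d e) e)))) ((\a.a) p))
Step 1: (((\e.((t e) e)) (\d.(\e.((d e) e)))) ((\a.a) p))
Step 2: (((t (\d.(\e.((d e) e)))) (\d.(\e.((d e) e)))) ((\a.a) p))
Step 3: (((t (\d.(\e.((d e) e)))) (\d.(\e.((d e) e)))) p)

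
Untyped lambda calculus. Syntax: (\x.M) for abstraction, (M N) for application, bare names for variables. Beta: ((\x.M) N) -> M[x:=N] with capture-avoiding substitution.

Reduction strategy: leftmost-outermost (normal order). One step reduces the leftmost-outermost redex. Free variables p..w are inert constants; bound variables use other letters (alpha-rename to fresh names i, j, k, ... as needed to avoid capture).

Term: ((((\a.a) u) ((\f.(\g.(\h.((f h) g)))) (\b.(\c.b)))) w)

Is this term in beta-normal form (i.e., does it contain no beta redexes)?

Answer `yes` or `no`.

Term: ((((\a.a) u) ((\f.(\g.(\h.((f h) g)))) (\b.(\c.b)))) w)
Found 2 beta redex(es).

Answer: no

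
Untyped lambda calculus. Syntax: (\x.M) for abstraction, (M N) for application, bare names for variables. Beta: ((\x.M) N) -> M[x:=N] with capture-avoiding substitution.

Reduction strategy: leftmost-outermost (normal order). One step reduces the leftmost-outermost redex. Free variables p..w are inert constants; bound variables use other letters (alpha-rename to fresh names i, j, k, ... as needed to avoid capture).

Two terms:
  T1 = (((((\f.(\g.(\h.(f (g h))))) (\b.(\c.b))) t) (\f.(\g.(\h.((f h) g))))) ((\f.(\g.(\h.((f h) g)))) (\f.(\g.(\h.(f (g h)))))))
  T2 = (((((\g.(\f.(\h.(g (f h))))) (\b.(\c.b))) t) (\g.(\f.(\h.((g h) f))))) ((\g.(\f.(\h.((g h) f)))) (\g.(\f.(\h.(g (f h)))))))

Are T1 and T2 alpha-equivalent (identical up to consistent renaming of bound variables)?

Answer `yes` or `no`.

Answer: yes

Derivation:
Term 1: (((((\f.(\g.(\h.(f (g h))))) (\b.(\c.b))) t) (\f.(\g.(\h.((f h) g))))) ((\f.(\g.(\h.((f h) g)))) (\f.(\g.(\h.(f (g h)))))))
Term 2: (((((\g.(\f.(\h.(g (f h))))) (\b.(\c.b))) t) (\g.(\f.(\h.((g h) f))))) ((\g.(\f.(\h.((g h) f)))) (\g.(\f.(\h.(g (f h)))))))
Alpha-equivalence: compare structure up to binder renaming.
Result: True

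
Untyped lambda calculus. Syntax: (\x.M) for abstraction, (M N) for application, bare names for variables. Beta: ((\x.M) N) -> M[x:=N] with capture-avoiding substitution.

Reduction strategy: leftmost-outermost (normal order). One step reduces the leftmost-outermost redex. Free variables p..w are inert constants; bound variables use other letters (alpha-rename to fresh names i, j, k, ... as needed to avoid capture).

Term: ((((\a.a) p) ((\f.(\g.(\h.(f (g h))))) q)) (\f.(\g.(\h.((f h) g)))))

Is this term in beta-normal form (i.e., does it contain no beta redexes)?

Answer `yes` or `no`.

Answer: no

Derivation:
Term: ((((\a.a) p) ((\f.(\g.(\h.(f (g h))))) q)) (\f.(\g.(\h.((f h) g)))))
Found 2 beta redex(es).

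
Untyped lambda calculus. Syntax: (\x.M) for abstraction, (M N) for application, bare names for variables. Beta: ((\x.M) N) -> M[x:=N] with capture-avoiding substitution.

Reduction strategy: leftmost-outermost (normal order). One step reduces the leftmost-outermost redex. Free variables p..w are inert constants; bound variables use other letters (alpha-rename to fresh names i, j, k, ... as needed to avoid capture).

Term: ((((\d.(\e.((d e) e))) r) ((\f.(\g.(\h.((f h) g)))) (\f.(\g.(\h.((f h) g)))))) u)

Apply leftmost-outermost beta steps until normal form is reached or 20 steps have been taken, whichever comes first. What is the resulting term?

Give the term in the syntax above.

Step 0: ((((\d.(\e.((d e) e))) r) ((\f.(\g.(\h.((f h) g)))) (\f.(\g.(\h.((f h) g)))))) u)
Step 1: (((\e.((r e) e)) ((\f.(\g.(\h.((f h) g)))) (\f.(\g.(\h.((f h) g)))))) u)
Step 2: (((r ((\f.(\g.(\h.((f h) g)))) (\f.(\g.(\h.((f h) g)))))) ((\f.(\g.(\h.((f h) g)))) (\f.(\g.(\h.((f h) g)))))) u)
Step 3: (((r (\g.(\h.(((\f.(\g.(\h.((f h) g)))) h) g)))) ((\f.(\g.(\h.((f h) g)))) (\f.(\g.(\h.((f h) g)))))) u)
Step 4: (((r (\g.(\h.((\g.(\i.((h i) g))) g)))) ((\f.(\g.(\h.((f h) g)))) (\f.(\g.(\h.((f h) g)))))) u)
Step 5: (((r (\g.(\h.(\i.((h i) g))))) ((\f.(\g.(\h.((f h) g)))) (\f.(\g.(\h.((f h) g)))))) u)
Step 6: (((r (\g.(\h.(\i.((h i) g))))) (\g.(\h.(((\f.(\g.(\h.((f h) g)))) h) g)))) u)
Step 7: (((r (\g.(\h.(\i.((h i) g))))) (\g.(\h.((\g.(\i.((h i) g))) g)))) u)
Step 8: (((r (\g.(\h.(\i.((h i) g))))) (\g.(\h.(\i.((h i) g))))) u)

Answer: (((r (\g.(\h.(\i.((h i) g))))) (\g.(\h.(\i.((h i) g))))) u)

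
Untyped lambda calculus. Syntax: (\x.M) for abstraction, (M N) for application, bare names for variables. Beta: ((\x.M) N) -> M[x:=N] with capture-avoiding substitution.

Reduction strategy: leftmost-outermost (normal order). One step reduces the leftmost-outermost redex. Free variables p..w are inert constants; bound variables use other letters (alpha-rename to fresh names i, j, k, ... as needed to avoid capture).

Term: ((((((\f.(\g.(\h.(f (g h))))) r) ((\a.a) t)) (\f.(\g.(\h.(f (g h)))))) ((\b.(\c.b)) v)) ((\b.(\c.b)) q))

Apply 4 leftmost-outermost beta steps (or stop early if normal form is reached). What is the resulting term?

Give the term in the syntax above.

Step 0: ((((((\f.(\g.(\h.(f (g h))))) r) ((\a.a) t)) (\f.(\g.(\h.(f (g h)))))) ((\b.(\c.b)) v)) ((\b.(\c.b)) q))
Step 1: (((((\g.(\h.(r (g h)))) ((\a.a) t)) (\f.(\g.(\h.(f (g h)))))) ((\b.(\c.b)) v)) ((\b.(\c.b)) q))
Step 2: ((((\h.(r (((\a.a) t) h))) (\f.(\g.(\h.(f (g h)))))) ((\b.(\c.b)) v)) ((\b.(\c.b)) q))
Step 3: (((r (((\a.a) t) (\f.(\g.(\h.(f (g h))))))) ((\b.(\c.b)) v)) ((\b.(\c.b)) q))
Step 4: (((r (t (\f.(\g.(\h.(f (g h))))))) ((\b.(\c.b)) v)) ((\b.(\c.b)) q))

Answer: (((r (t (\f.(\g.(\h.(f (g h))))))) ((\b.(\c.b)) v)) ((\b.(\c.b)) q))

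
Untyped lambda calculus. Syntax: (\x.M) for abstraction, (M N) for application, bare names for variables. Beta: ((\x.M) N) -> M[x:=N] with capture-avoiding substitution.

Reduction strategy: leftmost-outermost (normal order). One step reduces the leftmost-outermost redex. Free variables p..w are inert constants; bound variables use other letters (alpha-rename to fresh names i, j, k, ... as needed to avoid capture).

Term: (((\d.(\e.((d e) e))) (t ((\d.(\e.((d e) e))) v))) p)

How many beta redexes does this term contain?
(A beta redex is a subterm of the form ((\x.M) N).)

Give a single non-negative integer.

Answer: 2

Derivation:
Term: (((\d.(\e.((d e) e))) (t ((\d.(\e.((d e) e))) v))) p)
  Redex: ((\d.(\e.((d e) e))) (t ((\d.(\e.((d e) e))) v)))
  Redex: ((\d.(\e.((d e) e))) v)
Total redexes: 2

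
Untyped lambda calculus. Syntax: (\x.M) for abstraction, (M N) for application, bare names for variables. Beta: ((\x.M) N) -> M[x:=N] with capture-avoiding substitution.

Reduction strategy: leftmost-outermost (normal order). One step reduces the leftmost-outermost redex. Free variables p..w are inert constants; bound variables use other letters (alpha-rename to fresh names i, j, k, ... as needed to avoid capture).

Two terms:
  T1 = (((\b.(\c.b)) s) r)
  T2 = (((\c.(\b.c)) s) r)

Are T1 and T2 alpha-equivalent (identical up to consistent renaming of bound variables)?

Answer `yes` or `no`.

Term 1: (((\b.(\c.b)) s) r)
Term 2: (((\c.(\b.c)) s) r)
Alpha-equivalence: compare structure up to binder renaming.
Result: True

Answer: yes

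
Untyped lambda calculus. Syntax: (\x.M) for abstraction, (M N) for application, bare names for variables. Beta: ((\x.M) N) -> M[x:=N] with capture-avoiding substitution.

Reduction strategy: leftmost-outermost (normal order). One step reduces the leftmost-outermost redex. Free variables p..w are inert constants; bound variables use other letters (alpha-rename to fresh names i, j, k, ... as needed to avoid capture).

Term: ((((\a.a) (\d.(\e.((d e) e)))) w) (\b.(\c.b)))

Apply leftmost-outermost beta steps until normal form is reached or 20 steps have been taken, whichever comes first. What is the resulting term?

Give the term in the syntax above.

Step 0: ((((\a.a) (\d.(\e.((d e) e)))) w) (\b.(\c.b)))
Step 1: (((\d.(\e.((d e) e))) w) (\b.(\c.b)))
Step 2: ((\e.((w e) e)) (\b.(\c.b)))
Step 3: ((w (\b.(\c.b))) (\b.(\c.b)))

Answer: ((w (\b.(\c.b))) (\b.(\c.b)))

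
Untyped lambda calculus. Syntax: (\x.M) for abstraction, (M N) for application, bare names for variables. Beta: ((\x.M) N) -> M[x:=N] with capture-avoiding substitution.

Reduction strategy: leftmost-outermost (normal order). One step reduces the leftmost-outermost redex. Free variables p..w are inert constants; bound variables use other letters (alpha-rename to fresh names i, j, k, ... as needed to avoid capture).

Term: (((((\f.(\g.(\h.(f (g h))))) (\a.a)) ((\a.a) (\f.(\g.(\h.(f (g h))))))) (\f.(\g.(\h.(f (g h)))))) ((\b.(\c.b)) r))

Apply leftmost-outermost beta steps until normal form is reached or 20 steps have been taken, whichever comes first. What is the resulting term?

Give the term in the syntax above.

Answer: (\h.(\g.(\i.(r (g i)))))

Derivation:
Step 0: (((((\f.(\g.(\h.(f (g h))))) (\a.a)) ((\a.a) (\f.(\g.(\h.(f (g h))))))) (\f.(\g.(\h.(f (g h)))))) ((\b.(\c.b)) r))
Step 1: ((((\g.(\h.((\a.a) (g h)))) ((\a.a) (\f.(\g.(\h.(f (g h))))))) (\f.(\g.(\h.(f (g h)))))) ((\b.(\c.b)) r))
Step 2: (((\h.((\a.a) (((\a.a) (\f.(\g.(\h.(f (g h)))))) h))) (\f.(\g.(\h.(f (g h)))))) ((\b.(\c.b)) r))
Step 3: (((\a.a) (((\a.a) (\f.(\g.(\h.(f (g h)))))) (\f.(\g.(\h.(f (g h))))))) ((\b.(\c.b)) r))
Step 4: ((((\a.a) (\f.(\g.(\h.(f (g h)))))) (\f.(\g.(\h.(f (g h)))))) ((\b.(\c.b)) r))
Step 5: (((\f.(\g.(\h.(f (g h))))) (\f.(\g.(\h.(f (g h)))))) ((\b.(\c.b)) r))
Step 6: ((\g.(\h.((\f.(\g.(\h.(f (g h))))) (g h)))) ((\b.(\c.b)) r))
Step 7: (\h.((\f.(\g.(\h.(f (g h))))) (((\b.(\c.b)) r) h)))
Step 8: (\h.(\g.(\i.((((\b.(\c.b)) r) h) (g i)))))
Step 9: (\h.(\g.(\i.(((\c.r) h) (g i)))))
Step 10: (\h.(\g.(\i.(r (g i)))))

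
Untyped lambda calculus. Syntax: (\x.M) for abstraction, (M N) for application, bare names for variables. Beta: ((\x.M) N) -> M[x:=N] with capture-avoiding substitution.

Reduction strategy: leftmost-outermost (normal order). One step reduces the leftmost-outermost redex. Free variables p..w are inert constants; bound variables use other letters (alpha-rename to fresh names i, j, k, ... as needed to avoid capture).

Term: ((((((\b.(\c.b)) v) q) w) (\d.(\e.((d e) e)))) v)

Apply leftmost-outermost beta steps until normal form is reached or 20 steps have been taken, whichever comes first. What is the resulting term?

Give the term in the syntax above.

Step 0: ((((((\b.(\c.b)) v) q) w) (\d.(\e.((d e) e)))) v)
Step 1: (((((\c.v) q) w) (\d.(\e.((d e) e)))) v)
Step 2: (((v w) (\d.(\e.((d e) e)))) v)

Answer: (((v w) (\d.(\e.((d e) e)))) v)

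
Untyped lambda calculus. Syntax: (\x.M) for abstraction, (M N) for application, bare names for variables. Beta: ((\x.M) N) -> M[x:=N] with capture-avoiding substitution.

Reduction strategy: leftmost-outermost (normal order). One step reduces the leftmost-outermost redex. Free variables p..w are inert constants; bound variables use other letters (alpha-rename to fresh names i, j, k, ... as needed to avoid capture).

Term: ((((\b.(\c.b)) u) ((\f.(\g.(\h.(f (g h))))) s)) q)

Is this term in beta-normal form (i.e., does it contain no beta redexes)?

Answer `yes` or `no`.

Term: ((((\b.(\c.b)) u) ((\f.(\g.(\h.(f (g h))))) s)) q)
Found 2 beta redex(es).

Answer: no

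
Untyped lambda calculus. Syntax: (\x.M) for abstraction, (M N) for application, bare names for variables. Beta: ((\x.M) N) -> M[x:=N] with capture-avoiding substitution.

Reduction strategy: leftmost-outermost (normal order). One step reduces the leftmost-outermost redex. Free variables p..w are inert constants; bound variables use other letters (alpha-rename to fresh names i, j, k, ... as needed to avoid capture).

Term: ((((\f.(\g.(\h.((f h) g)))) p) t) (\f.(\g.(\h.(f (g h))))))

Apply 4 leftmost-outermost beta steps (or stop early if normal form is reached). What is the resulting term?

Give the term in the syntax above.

Answer: ((p (\f.(\g.(\h.(f (g h)))))) t)

Derivation:
Step 0: ((((\f.(\g.(\h.((f h) g)))) p) t) (\f.(\g.(\h.(f (g h))))))
Step 1: (((\g.(\h.((p h) g))) t) (\f.(\g.(\h.(f (g h))))))
Step 2: ((\h.((p h) t)) (\f.(\g.(\h.(f (g h))))))
Step 3: ((p (\f.(\g.(\h.(f (g h)))))) t)
Step 4: (normal form reached)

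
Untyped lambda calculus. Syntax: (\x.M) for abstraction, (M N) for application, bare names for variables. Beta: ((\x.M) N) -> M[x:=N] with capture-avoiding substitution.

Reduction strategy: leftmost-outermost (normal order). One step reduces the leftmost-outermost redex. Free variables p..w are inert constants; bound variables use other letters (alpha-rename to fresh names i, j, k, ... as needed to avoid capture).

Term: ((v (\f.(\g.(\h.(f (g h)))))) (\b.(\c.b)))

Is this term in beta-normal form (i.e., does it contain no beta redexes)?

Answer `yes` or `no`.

Answer: yes

Derivation:
Term: ((v (\f.(\g.(\h.(f (g h)))))) (\b.(\c.b)))
No beta redexes found.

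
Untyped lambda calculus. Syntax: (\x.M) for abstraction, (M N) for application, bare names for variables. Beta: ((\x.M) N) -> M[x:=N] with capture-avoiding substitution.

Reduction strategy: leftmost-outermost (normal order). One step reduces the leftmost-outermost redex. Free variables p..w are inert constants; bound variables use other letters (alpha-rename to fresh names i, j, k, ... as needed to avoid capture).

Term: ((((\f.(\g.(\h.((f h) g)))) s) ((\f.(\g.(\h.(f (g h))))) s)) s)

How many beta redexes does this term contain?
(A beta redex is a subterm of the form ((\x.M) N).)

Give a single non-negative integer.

Answer: 2

Derivation:
Term: ((((\f.(\g.(\h.((f h) g)))) s) ((\f.(\g.(\h.(f (g h))))) s)) s)
  Redex: ((\f.(\g.(\h.((f h) g)))) s)
  Redex: ((\f.(\g.(\h.(f (g h))))) s)
Total redexes: 2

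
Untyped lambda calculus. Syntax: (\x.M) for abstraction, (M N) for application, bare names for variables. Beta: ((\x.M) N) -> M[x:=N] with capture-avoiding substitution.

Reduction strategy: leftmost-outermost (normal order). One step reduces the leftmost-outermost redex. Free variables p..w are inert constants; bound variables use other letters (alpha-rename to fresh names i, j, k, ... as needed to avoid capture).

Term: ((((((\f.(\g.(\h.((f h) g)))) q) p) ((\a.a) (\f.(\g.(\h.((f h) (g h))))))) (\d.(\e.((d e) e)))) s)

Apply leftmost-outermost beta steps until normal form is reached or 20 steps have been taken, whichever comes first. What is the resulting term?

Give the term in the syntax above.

Answer: ((((q (\f.(\g.(\h.((f h) (g h)))))) p) (\d.(\e.((d e) e)))) s)

Derivation:
Step 0: ((((((\f.(\g.(\h.((f h) g)))) q) p) ((\a.a) (\f.(\g.(\h.((f h) (g h))))))) (\d.(\e.((d e) e)))) s)
Step 1: (((((\g.(\h.((q h) g))) p) ((\a.a) (\f.(\g.(\h.((f h) (g h))))))) (\d.(\e.((d e) e)))) s)
Step 2: ((((\h.((q h) p)) ((\a.a) (\f.(\g.(\h.((f h) (g h))))))) (\d.(\e.((d e) e)))) s)
Step 3: ((((q ((\a.a) (\f.(\g.(\h.((f h) (g h))))))) p) (\d.(\e.((d e) e)))) s)
Step 4: ((((q (\f.(\g.(\h.((f h) (g h)))))) p) (\d.(\e.((d e) e)))) s)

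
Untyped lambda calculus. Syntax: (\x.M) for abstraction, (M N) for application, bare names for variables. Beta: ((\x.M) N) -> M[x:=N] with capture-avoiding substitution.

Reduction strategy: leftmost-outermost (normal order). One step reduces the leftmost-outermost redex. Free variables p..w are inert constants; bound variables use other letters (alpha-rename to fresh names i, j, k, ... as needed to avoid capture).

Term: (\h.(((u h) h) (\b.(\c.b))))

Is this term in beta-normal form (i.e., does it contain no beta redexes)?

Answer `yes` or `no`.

Term: (\h.(((u h) h) (\b.(\c.b))))
No beta redexes found.

Answer: yes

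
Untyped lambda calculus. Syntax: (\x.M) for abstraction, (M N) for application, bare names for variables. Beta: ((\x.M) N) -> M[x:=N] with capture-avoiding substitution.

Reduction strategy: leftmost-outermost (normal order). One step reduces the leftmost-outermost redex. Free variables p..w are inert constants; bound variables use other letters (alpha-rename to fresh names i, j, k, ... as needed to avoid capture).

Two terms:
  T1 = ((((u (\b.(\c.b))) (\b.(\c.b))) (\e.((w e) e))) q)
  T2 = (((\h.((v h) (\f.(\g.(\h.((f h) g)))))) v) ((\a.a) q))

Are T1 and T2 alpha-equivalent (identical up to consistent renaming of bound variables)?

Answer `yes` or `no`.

Term 1: ((((u (\b.(\c.b))) (\b.(\c.b))) (\e.((w e) e))) q)
Term 2: (((\h.((v h) (\f.(\g.(\h.((f h) g)))))) v) ((\a.a) q))
Alpha-equivalence: compare structure up to binder renaming.
Result: False

Answer: no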